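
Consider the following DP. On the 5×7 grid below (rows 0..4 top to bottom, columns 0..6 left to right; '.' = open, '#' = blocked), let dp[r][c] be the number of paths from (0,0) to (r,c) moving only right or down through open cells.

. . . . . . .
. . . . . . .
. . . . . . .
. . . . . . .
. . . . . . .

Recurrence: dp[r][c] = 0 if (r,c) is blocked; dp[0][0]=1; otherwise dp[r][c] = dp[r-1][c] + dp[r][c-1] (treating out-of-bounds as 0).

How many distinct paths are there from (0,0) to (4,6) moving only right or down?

r\c   0   1   2   3   4   5   6
  0   1   1   1   1   1   1   1
  1   1   2   3   4   5   6   7
  2   1   3   6  10  15  21  28
  3   1   4  10  20  35  56  84
  4   1   5  15  35  70 126 210

210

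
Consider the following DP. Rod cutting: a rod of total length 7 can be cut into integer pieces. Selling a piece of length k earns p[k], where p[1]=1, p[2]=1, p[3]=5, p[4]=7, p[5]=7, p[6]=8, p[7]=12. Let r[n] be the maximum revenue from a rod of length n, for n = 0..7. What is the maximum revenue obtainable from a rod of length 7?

12

   n    0    1    2    3    4    5    6    7
r[n]    0    1    2    5    7    8   10   12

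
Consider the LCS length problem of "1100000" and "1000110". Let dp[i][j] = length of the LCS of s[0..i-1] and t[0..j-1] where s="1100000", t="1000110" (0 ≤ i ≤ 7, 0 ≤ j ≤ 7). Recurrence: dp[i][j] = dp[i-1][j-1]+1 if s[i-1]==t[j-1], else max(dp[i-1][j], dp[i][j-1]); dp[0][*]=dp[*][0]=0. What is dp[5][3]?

   ''  1  0  0  0  1  1  0
''  0  0  0  0  0  0  0  0
 1  0  1  1  1  1  1  1  1
 1  0  1  1  1  1  2  2  2
 0  0  1  2  2  2  2  2  3
 0  0  1  2  3  3  3  3  3
 0  0  1  2  3  4  4  4  4
 0  0  1  2  3  4  4  4  5
 0  0  1  2  3  4  4  4  5

3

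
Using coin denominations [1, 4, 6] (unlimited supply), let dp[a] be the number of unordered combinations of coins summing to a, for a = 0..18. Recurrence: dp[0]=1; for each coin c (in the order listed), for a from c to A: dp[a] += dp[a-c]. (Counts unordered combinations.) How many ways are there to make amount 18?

after  coin     0     1     2     3     4     5     6     7     8     9    10    11    12    13    14    15    16    17    18
          1     1     1     1     1     1     1     1     1     1     1     1     1     1     1     1     1     1     1     1
          4     1     1     1     1     2     2     2     2     3     3     3     3     4     4     4     4     5     5     5
          6     1     1     1     1     2     2     3     3     4     4     5     5     7     7     8     8    10    10    12

12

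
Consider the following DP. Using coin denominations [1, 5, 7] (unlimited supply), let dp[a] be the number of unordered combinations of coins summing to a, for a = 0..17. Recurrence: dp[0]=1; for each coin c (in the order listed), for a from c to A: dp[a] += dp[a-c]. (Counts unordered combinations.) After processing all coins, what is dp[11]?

after  coin     0     1     2     3     4     5     6     7     8     9    10    11    12    13    14    15    16    17
          1     1     1     1     1     1     1     1     1     1     1     1     1     1     1     1     1     1     1
          5     1     1     1     1     1     2     2     2     2     2     3     3     3     3     3     4     4     4
          7     1     1     1     1     1     2     2     3     3     3     4     4     5     5     6     7     7     8

4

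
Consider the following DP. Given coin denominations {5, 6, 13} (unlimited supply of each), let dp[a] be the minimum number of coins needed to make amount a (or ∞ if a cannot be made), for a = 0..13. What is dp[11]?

2

 a  0  1  2  3  4  5  6  7  8  9 10 11 12 13
dp  0  -  -  -  -  1  1  -  -  -  2  2  2  1
(- denotes ∞ / unreachable)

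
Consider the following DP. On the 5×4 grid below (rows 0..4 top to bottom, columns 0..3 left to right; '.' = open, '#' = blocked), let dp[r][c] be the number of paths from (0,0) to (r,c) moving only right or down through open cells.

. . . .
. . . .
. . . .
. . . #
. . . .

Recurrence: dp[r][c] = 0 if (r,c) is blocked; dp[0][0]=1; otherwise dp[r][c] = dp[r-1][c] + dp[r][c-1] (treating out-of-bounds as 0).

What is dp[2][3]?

10

r\c   0   1   2   3
  0   1   1   1   1
  1   1   2   3   4
  2   1   3   6  10
  3   1   4  10   0
  4   1   5  15  15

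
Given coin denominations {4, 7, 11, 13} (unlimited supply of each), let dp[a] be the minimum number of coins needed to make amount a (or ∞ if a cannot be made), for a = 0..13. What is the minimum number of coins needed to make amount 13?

1

 a  0  1  2  3  4  5  6  7  8  9 10 11 12 13
dp  0  -  -  -  1  -  -  1  2  -  -  1  3  1
(- denotes ∞ / unreachable)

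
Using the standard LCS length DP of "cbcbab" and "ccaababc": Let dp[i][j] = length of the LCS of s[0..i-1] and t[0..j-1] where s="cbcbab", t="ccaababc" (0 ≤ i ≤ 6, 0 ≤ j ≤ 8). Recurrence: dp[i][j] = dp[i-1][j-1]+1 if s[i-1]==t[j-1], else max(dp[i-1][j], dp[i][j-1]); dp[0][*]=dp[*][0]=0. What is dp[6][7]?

5

   ''  c  c  a  a  b  a  b  c
''  0  0  0  0  0  0  0  0  0
 c  0  1  1  1  1  1  1  1  1
 b  0  1  1  1  1  2  2  2  2
 c  0  1  2  2  2  2  2  2  3
 b  0  1  2  2  2  3  3  3  3
 a  0  1  2  3  3  3  4  4  4
 b  0  1  2  3  3  4  4  5  5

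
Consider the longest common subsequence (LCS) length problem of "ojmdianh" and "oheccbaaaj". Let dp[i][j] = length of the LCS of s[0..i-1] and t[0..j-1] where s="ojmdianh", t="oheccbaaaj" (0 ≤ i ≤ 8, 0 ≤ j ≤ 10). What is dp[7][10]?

   ''  o  h  e  c  c  b  a  a  a  j
''  0  0  0  0  0  0  0  0  0  0  0
 o  0  1  1  1  1  1  1  1  1  1  1
 j  0  1  1  1  1  1  1  1  1  1  2
 m  0  1  1  1  1  1  1  1  1  1  2
 d  0  1  1  1  1  1  1  1  1  1  2
 i  0  1  1  1  1  1  1  1  1  1  2
 a  0  1  1  1  1  1  1  2  2  2  2
 n  0  1  1  1  1  1  1  2  2  2  2
 h  0  1  2  2  2  2  2  2  2  2  2

2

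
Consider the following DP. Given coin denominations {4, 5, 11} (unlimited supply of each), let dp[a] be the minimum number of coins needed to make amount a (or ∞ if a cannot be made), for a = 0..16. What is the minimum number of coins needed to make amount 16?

 a  0  1  2  3  4  5  6  7  8  9 10 11 12 13 14 15 16
dp  0  -  -  -  1  1  -  -  2  2  2  1  3  3  3  2  2
(- denotes ∞ / unreachable)

2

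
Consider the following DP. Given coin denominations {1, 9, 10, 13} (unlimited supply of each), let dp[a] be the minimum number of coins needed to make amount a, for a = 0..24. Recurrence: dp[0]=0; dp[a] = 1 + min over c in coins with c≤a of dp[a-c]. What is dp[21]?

3

 a  0  1  2  3  4  5  6  7  8  9 10 11 12 13 14 15 16 17 18 19 20 21 22 23 24
dp  0  1  2  3  4  5  6  7  8  1  1  2  3  1  2  3  4  5  2  2  2  3  2  2  3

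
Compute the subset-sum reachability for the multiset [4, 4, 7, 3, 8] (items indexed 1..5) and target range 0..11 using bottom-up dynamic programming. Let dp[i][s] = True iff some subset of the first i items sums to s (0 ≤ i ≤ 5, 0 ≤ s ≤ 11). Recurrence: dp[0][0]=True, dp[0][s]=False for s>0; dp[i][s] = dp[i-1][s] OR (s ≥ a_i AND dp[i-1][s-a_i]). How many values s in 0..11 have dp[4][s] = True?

7

i\s   0   1   2   3   4   5   6   7   8   9  10  11
  0   T   F   F   F   F   F   F   F   F   F   F   F
  1   T   F   F   F   T   F   F   F   F   F   F   F
  2   T   F   F   F   T   F   F   F   T   F   F   F
  3   T   F   F   F   T   F   F   T   T   F   F   T
  4   T   F   F   T   T   F   F   T   T   F   T   T
  5   T   F   F   T   T   F   F   T   T   F   T   T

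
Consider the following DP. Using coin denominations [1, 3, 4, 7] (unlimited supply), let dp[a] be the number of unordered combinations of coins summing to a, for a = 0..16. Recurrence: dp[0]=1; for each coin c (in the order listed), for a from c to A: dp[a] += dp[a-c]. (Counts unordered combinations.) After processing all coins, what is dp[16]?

25

after  coin     0     1     2     3     4     5     6     7     8     9    10    11    12    13    14    15    16
          1     1     1     1     1     1     1     1     1     1     1     1     1     1     1     1     1     1
          3     1     1     1     2     2     2     3     3     3     4     4     4     5     5     5     6     6
          4     1     1     1     2     3     3     4     5     6     7     8     9    11    12    13    15    17
          7     1     1     1     2     3     3     4     6     7     8    10    12    14    16    19    22    25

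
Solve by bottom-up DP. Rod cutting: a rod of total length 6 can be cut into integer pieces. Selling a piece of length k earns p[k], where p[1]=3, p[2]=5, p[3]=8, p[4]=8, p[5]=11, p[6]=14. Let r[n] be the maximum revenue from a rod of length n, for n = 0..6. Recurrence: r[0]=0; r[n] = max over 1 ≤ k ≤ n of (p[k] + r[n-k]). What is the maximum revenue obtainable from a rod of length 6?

   n    0    1    2    3    4    5    6
r[n]    0    3    6    9   12   15   18

18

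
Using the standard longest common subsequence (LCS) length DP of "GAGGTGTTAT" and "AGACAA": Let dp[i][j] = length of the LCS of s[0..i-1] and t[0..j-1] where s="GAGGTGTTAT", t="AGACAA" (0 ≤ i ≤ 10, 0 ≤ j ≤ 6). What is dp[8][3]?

   ''  A  G  A  C  A  A
''  0  0  0  0  0  0  0
 G  0  0  1  1  1  1  1
 A  0  1  1  2  2  2  2
 G  0  1  2  2  2  2  2
 G  0  1  2  2  2  2  2
 T  0  1  2  2  2  2  2
 G  0  1  2  2  2  2  2
 T  0  1  2  2  2  2  2
 T  0  1  2  2  2  2  2
 A  0  1  2  3  3  3  3
 T  0  1  2  3  3  3  3

2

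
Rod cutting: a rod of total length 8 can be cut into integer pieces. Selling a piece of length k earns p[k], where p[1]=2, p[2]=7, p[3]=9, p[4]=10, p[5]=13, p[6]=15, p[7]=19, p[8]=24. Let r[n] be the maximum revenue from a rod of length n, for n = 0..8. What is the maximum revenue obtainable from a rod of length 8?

   n    0    1    2    3    4    5    6    7    8
r[n]    0    2    7    9   14   16   21   23   28

28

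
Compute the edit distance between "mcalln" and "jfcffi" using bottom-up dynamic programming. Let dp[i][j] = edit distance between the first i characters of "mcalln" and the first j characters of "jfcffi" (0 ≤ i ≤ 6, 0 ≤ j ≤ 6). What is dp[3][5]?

4

   ''  j  f  c  f  f  i
''  0  1  2  3  4  5  6
 m  1  1  2  3  4  5  6
 c  2  2  2  2  3  4  5
 a  3  3  3  3  3  4  5
 l  4  4  4  4  4  4  5
 l  5  5  5  5  5  5  5
 n  6  6  6  6  6  6  6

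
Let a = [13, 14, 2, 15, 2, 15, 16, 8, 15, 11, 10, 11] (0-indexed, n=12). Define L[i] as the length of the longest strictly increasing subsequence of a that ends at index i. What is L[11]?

4

   i    0    1    2    3    4    5    6    7    8    9   10   11
a[i]   13   14    2   15    2   15   16    8   15   11   10   11
L[i]    1    2    1    3    1    3    4    2    3    3    3    4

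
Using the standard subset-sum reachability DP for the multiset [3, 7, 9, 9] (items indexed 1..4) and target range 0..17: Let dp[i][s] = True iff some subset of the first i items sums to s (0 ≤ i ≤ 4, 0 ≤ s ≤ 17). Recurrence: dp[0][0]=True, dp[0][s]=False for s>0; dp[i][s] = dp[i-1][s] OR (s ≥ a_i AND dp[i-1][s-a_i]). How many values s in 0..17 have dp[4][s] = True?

i\s   0   1   2   3   4   5   6   7   8   9  10  11  12  13  14  15  16  17
  0   T   F   F   F   F   F   F   F   F   F   F   F   F   F   F   F   F   F
  1   T   F   F   T   F   F   F   F   F   F   F   F   F   F   F   F   F   F
  2   T   F   F   T   F   F   F   T   F   F   T   F   F   F   F   F   F   F
  3   T   F   F   T   F   F   F   T   F   T   T   F   T   F   F   F   T   F
  4   T   F   F   T   F   F   F   T   F   T   T   F   T   F   F   F   T   F

7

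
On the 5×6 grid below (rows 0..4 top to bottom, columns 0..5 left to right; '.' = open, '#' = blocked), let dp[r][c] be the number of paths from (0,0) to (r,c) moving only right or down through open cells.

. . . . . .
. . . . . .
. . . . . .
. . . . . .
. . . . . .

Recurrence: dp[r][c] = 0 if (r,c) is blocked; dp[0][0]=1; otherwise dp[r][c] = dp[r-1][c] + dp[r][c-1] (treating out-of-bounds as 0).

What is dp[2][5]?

r\c   0   1   2   3   4   5
  0   1   1   1   1   1   1
  1   1   2   3   4   5   6
  2   1   3   6  10  15  21
  3   1   4  10  20  35  56
  4   1   5  15  35  70 126

21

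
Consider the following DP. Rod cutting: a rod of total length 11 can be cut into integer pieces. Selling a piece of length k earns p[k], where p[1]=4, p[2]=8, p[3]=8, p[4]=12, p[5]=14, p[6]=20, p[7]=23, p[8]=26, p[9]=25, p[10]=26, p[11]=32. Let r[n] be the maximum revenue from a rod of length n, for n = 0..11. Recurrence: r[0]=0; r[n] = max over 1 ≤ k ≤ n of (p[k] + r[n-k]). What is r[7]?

   n    0    1    2    3    4    5    6    7    8    9   10   11
r[n]    0    4    8   12   16   20   24   28   32   36   40   44

28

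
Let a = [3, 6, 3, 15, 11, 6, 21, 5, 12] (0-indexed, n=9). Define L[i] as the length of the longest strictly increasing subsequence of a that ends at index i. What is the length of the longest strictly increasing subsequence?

4

   i    0    1    2    3    4    5    6    7    8
a[i]    3    6    3   15   11    6   21    5   12
L[i]    1    2    1    3    3    2    4    2    4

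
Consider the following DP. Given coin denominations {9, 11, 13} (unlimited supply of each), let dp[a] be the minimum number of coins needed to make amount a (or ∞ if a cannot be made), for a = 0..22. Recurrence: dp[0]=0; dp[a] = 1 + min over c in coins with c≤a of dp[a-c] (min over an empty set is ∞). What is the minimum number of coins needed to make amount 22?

2

 a  0  1  2  3  4  5  6  7  8  9 10 11 12 13 14 15 16 17 18 19 20 21 22
dp  0  -  -  -  -  -  -  -  -  1  -  1  -  1  -  -  -  -  2  -  2  -  2
(- denotes ∞ / unreachable)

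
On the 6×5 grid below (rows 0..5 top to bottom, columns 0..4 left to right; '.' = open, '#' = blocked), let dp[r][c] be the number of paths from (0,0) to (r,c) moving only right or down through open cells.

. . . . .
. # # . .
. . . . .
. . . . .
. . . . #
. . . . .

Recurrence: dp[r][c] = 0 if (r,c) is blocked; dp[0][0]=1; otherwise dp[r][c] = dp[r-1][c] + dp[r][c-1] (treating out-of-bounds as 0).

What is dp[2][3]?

r\c   0   1   2   3   4
  0   1   1   1   1   1
  1   1   0   0   1   2
  2   1   1   1   2   4
  3   1   2   3   5   9
  4   1   3   6  11   0
  5   1   4  10  21  21

2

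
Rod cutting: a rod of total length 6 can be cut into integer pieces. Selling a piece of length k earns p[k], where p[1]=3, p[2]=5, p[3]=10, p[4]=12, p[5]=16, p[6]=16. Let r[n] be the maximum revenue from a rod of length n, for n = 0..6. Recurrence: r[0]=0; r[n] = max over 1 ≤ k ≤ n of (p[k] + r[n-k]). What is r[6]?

   n    0    1    2    3    4    5    6
r[n]    0    3    6   10   13   16   20

20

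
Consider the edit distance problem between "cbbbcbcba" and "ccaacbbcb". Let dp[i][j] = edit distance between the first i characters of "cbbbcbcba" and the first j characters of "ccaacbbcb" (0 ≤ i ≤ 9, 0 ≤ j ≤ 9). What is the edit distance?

   ''  c  c  a  a  c  b  b  c  b
''  0  1  2  3  4  5  6  7  8  9
 c  1  0  1  2  3  4  5  6  7  8
 b  2  1  1  2  3  4  4  5  6  7
 b  3  2  2  2  3  4  4  4  5  6
 b  4  3  3  3  3  4  4  4  5  5
 c  5  4  3  4  4  3  4  5  4  5
 b  6  5  4  4  5  4  3  4  5  4
 c  7  6  5  5  5  5  4  4  4  5
 b  8  7  6  6  6  6  5  4  5  4
 a  9  8  7  6  6  7  6  5  5  5

5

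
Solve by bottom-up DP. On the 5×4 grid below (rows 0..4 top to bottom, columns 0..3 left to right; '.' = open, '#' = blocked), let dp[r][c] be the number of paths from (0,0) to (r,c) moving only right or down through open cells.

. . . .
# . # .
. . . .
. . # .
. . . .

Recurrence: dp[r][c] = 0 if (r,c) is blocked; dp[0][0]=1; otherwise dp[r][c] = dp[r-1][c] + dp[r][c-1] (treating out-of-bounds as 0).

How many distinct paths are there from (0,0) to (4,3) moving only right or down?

r\c   0   1   2   3
  0   1   1   1   1
  1   0   1   0   1
  2   0   1   1   2
  3   0   1   0   2
  4   0   1   1   3

3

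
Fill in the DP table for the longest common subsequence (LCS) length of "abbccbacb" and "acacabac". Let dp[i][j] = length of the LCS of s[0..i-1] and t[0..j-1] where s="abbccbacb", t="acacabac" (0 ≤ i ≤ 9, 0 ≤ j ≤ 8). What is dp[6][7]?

4

   ''  a  c  a  c  a  b  a  c
''  0  0  0  0  0  0  0  0  0
 a  0  1  1  1  1  1  1  1  1
 b  0  1  1  1  1  1  2  2  2
 b  0  1  1  1  1  1  2  2  2
 c  0  1  2  2  2  2  2  2  3
 c  0  1  2  2  3  3  3  3  3
 b  0  1  2  2  3  3  4  4  4
 a  0  1  2  3  3  4  4  5  5
 c  0  1  2  3  4  4  4  5  6
 b  0  1  2  3  4  4  5  5  6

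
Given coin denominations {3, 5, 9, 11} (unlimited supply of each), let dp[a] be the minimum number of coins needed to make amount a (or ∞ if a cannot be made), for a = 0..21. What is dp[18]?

 a  0  1  2  3  4  5  6  7  8  9 10 11 12 13 14 15 16 17 18 19 20 21
dp  0  -  -  1  -  1  2  -  2  1  2  1  2  3  2  3  2  3  2  3  2  3
(- denotes ∞ / unreachable)

2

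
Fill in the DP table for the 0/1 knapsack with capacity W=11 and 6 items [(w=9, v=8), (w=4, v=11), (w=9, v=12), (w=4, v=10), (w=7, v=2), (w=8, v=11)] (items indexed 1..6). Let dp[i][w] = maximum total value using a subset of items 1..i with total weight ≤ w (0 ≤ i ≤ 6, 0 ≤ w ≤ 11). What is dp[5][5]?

i\w   0   1   2   3   4   5   6   7   8   9  10  11
  0   0   0   0   0   0   0   0   0   0   0   0   0
  1   0   0   0   0   0   0   0   0   0   8   8   8
  2   0   0   0   0  11  11  11  11  11  11  11  11
  3   0   0   0   0  11  11  11  11  11  12  12  12
  4   0   0   0   0  11  11  11  11  21  21  21  21
  5   0   0   0   0  11  11  11  11  21  21  21  21
  6   0   0   0   0  11  11  11  11  21  21  21  21

11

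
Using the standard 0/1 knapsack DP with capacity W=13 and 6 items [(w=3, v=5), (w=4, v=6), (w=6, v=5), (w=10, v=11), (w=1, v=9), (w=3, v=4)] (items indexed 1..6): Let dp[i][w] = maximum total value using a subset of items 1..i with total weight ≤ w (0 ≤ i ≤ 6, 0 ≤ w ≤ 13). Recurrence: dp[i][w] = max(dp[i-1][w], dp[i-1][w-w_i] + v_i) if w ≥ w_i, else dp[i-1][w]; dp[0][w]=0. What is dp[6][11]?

i\w   0   1   2   3   4   5   6   7   8   9  10  11  12  13
  0   0   0   0   0   0   0   0   0   0   0   0   0   0   0
  1   0   0   0   5   5   5   5   5   5   5   5   5   5   5
  2   0   0   0   5   6   6   6  11  11  11  11  11  11  11
  3   0   0   0   5   6   6   6  11  11  11  11  11  11  16
  4   0   0   0   5   6   6   6  11  11  11  11  11  11  16
  5   0   9   9   9  14  15  15  15  20  20  20  20  20  20
  6   0   9   9   9  14  15  15  18  20  20  20  24  24  24

24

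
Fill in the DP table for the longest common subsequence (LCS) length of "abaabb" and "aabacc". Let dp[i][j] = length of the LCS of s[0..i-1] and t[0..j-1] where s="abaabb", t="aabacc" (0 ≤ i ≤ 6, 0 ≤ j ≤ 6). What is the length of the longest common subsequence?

   ''  a  a  b  a  c  c
''  0  0  0  0  0  0  0
 a  0  1  1  1  1  1  1
 b  0  1  1  2  2  2  2
 a  0  1  2  2  3  3  3
 a  0  1  2  2  3  3  3
 b  0  1  2  3  3  3  3
 b  0  1  2  3  3  3  3

3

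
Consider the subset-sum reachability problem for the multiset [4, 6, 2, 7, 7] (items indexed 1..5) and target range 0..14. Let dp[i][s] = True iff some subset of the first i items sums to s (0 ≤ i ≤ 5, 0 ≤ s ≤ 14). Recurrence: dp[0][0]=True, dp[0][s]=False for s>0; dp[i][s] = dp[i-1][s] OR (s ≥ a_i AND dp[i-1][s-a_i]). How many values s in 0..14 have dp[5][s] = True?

12

i\s   0   1   2   3   4   5   6   7   8   9  10  11  12  13  14
  0   T   F   F   F   F   F   F   F   F   F   F   F   F   F   F
  1   T   F   F   F   T   F   F   F   F   F   F   F   F   F   F
  2   T   F   F   F   T   F   T   F   F   F   T   F   F   F   F
  3   T   F   T   F   T   F   T   F   T   F   T   F   T   F   F
  4   T   F   T   F   T   F   T   T   T   T   T   T   T   T   F
  5   T   F   T   F   T   F   T   T   T   T   T   T   T   T   T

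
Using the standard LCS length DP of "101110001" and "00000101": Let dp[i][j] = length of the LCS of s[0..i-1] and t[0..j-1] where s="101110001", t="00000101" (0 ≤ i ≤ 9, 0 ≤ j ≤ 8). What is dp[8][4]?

   ''  0  0  0  0  0  1  0  1
''  0  0  0  0  0  0  0  0  0
 1  0  0  0  0  0  0  1  1  1
 0  0  1  1  1  1  1  1  2  2
 1  0  1  1  1  1  1  2  2  3
 1  0  1  1  1  1  1  2  2  3
 1  0  1  1  1  1  1  2  2  3
 0  0  1  2  2  2  2  2  3  3
 0  0  1  2  3  3  3  3  3  3
 0  0  1  2  3  4  4  4  4  4
 1  0  1  2  3  4  4  5  5  5

4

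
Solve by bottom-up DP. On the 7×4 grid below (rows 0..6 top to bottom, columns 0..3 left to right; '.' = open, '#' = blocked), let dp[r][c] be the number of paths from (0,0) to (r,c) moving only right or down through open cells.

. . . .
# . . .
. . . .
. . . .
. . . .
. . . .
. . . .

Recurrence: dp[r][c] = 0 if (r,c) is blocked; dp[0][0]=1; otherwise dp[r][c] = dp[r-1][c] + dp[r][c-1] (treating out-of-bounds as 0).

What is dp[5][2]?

r\c   0   1   2   3
  0   1   1   1   1
  1   0   1   2   3
  2   0   1   3   6
  3   0   1   4  10
  4   0   1   5  15
  5   0   1   6  21
  6   0   1   7  28

6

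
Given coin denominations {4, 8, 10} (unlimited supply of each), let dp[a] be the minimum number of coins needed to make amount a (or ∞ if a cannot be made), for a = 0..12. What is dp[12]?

2

 a  0  1  2  3  4  5  6  7  8  9 10 11 12
dp  0  -  -  -  1  -  -  -  1  -  1  -  2
(- denotes ∞ / unreachable)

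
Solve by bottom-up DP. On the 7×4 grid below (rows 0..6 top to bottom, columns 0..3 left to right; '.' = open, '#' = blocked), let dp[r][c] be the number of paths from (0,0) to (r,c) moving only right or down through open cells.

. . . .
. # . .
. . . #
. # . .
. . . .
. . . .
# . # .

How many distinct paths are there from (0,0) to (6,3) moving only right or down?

r\c   0   1   2   3
  0   1   1   1   1
  1   1   0   1   2
  2   1   1   2   0
  3   1   0   2   2
  4   1   1   3   5
  5   1   2   5  10
  6   0   2   0  10

10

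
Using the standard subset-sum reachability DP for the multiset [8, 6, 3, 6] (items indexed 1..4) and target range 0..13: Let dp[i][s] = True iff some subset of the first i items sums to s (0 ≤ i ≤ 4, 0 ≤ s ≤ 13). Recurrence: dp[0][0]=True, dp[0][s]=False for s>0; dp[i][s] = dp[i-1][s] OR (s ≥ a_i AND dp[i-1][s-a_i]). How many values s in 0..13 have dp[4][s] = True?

i\s   0   1   2   3   4   5   6   7   8   9  10  11  12  13
  0   T   F   F   F   F   F   F   F   F   F   F   F   F   F
  1   T   F   F   F   F   F   F   F   T   F   F   F   F   F
  2   T   F   F   F   F   F   T   F   T   F   F   F   F   F
  3   T   F   F   T   F   F   T   F   T   T   F   T   F   F
  4   T   F   F   T   F   F   T   F   T   T   F   T   T   F

7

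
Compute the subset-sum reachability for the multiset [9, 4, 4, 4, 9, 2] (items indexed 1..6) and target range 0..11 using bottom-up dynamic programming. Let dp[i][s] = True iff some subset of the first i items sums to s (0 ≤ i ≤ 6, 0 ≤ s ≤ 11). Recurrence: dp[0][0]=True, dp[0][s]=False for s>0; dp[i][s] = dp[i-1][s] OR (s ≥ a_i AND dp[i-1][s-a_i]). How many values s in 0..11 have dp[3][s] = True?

i\s   0   1   2   3   4   5   6   7   8   9  10  11
  0   T   F   F   F   F   F   F   F   F   F   F   F
  1   T   F   F   F   F   F   F   F   F   T   F   F
  2   T   F   F   F   T   F   F   F   F   T   F   F
  3   T   F   F   F   T   F   F   F   T   T   F   F
  4   T   F   F   F   T   F   F   F   T   T   F   F
  5   T   F   F   F   T   F   F   F   T   T   F   F
  6   T   F   T   F   T   F   T   F   T   T   T   T

4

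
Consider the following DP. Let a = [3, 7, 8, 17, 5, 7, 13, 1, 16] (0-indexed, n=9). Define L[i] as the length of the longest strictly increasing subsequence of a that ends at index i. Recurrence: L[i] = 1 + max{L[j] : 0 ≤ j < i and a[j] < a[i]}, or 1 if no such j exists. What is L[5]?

   i    0    1    2    3    4    5    6    7    8
a[i]    3    7    8   17    5    7   13    1   16
L[i]    1    2    3    4    2    3    4    1    5

3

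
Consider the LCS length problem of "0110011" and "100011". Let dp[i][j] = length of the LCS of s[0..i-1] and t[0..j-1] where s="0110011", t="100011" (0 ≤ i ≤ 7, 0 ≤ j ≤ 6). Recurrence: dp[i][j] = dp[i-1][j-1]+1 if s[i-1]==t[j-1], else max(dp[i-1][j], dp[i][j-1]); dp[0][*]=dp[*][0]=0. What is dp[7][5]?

4

   ''  1  0  0  0  1  1
''  0  0  0  0  0  0  0
 0  0  0  1  1  1  1  1
 1  0  1  1  1  1  2  2
 1  0  1  1  1  1  2  3
 0  0  1  2  2  2  2  3
 0  0  1  2  3  3  3  3
 1  0  1  2  3  3  4  4
 1  0  1  2  3  3  4  5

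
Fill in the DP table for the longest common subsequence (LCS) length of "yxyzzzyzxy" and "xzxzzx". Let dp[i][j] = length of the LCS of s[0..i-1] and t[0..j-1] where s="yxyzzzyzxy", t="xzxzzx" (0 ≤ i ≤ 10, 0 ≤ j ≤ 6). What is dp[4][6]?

   ''  x  z  x  z  z  x
''  0  0  0  0  0  0  0
 y  0  0  0  0  0  0  0
 x  0  1  1  1  1  1  1
 y  0  1  1  1  1  1  1
 z  0  1  2  2  2  2  2
 z  0  1  2  2  3  3  3
 z  0  1  2  2  3  4  4
 y  0  1  2  2  3  4  4
 z  0  1  2  2  3  4  4
 x  0  1  2  3  3  4  5
 y  0  1  2  3  3  4  5

2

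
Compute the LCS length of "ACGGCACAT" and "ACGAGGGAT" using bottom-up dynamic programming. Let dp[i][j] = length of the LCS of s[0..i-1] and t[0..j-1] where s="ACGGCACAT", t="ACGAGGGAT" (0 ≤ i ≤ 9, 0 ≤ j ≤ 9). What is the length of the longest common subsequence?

6

   ''  A  C  G  A  G  G  G  A  T
''  0  0  0  0  0  0  0  0  0  0
 A  0  1  1  1  1  1  1  1  1  1
 C  0  1  2  2  2  2  2  2  2  2
 G  0  1  2  3  3  3  3  3  3  3
 G  0  1  2  3  3  4  4  4  4  4
 C  0  1  2  3  3  4  4  4  4  4
 A  0  1  2  3  4  4  4  4  5  5
 C  0  1  2  3  4  4  4  4  5  5
 A  0  1  2  3  4  4  4  4  5  5
 T  0  1  2  3  4  4  4  4  5  6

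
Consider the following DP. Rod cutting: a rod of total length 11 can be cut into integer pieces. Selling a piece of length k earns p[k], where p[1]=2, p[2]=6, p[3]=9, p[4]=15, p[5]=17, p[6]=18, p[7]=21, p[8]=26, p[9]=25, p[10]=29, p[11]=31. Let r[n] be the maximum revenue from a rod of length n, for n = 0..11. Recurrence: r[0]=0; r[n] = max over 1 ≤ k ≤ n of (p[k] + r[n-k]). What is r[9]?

32

   n    0    1    2    3    4    5    6    7    8    9   10   11
r[n]    0    2    6    9   15   17   21   24   30   32   36   39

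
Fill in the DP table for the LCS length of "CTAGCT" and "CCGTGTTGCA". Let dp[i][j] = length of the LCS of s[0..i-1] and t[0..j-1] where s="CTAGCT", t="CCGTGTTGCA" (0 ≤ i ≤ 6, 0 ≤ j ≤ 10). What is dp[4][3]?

   ''  C  C  G  T  G  T  T  G  C  A
''  0  0  0  0  0  0  0  0  0  0  0
 C  0  1  1  1  1  1  1  1  1  1  1
 T  0  1  1  1  2  2  2  2  2  2  2
 A  0  1  1  1  2  2  2  2  2  2  3
 G  0  1  1  2  2  3  3  3  3  3  3
 C  0  1  2  2  2  3  3  3  3  4  4
 T  0  1  2  2  3  3  4  4  4  4  4

2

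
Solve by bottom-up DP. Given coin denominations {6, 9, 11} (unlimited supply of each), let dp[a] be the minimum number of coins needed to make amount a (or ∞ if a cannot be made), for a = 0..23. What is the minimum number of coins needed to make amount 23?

3

 a  0  1  2  3  4  5  6  7  8  9 10 11 12 13 14 15 16 17 18 19 20 21 22 23
dp  0  -  -  -  -  -  1  -  -  1  -  1  2  -  -  2  -  2  2  -  2  3  2  3
(- denotes ∞ / unreachable)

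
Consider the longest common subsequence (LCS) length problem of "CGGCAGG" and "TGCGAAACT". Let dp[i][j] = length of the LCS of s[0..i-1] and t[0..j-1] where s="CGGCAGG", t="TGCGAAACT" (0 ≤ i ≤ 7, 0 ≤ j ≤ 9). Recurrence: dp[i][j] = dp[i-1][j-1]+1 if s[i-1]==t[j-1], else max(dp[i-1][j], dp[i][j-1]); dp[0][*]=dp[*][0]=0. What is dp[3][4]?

   ''  T  G  C  G  A  A  A  C  T
''  0  0  0  0  0  0  0  0  0  0
 C  0  0  0  1  1  1  1  1  1  1
 G  0  0  1  1  2  2  2  2  2  2
 G  0  0  1  1  2  2  2  2  2  2
 C  0  0  1  2  2  2  2  2  3  3
 A  0  0  1  2  2  3  3  3  3  3
 G  0  0  1  2  3  3  3  3  3  3
 G  0  0  1  2  3  3  3  3  3  3

2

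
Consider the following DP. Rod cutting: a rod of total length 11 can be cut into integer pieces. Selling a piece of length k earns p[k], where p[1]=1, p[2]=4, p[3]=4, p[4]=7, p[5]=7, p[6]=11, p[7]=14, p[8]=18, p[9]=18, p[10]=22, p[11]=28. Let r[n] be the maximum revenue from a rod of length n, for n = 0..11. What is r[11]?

   n    0    1    2    3    4    5    6    7    8    9   10   11
r[n]    0    1    4    5    8    9   12   14   18   19   22   28

28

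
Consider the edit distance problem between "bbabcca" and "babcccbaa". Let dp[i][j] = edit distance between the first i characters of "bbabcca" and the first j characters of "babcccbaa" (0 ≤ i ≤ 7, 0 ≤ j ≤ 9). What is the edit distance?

4

   ''  b  a  b  c  c  c  b  a  a
''  0  1  2  3  4  5  6  7  8  9
 b  1  0  1  2  3  4  5  6  7  8
 b  2  1  1  1  2  3  4  5  6  7
 a  3  2  1  2  2  3  4  5  5  6
 b  4  3  2  1  2  3  4  4  5  6
 c  5  4  3  2  1  2  3  4  5  6
 c  6  5  4  3  2  1  2  3  4  5
 a  7  6  5  4  3  2  2  3  3  4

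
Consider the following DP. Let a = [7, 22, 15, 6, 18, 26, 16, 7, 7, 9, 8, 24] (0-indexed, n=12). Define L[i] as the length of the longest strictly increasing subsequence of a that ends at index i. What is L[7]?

   i    0    1    2    3    4    5    6    7    8    9   10   11
a[i]    7   22   15    6   18   26   16    7    7    9    8   24
L[i]    1    2    2    1    3    4    3    2    2    3    3    4

2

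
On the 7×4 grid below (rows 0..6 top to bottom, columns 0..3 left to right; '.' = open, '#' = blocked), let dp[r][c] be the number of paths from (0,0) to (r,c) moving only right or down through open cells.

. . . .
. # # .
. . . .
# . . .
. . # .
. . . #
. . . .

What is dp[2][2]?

r\c   0   1   2   3
  0   1   1   1   1
  1   1   0   0   1
  2   1   1   1   2
  3   0   1   2   4
  4   0   1   0   4
  5   0   1   1   0
  6   0   1   2   2

1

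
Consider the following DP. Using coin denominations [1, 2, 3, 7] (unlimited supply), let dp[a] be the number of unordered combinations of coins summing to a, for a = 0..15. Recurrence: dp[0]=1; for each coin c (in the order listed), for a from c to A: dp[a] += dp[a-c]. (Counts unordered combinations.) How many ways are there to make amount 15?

38

after  coin     0     1     2     3     4     5     6     7     8     9    10    11    12    13    14    15
          1     1     1     1     1     1     1     1     1     1     1     1     1     1     1     1     1
          2     1     1     2     2     3     3     4     4     5     5     6     6     7     7     8     8
          3     1     1     2     3     4     5     7     8    10    12    14    16    19    21    24    27
          7     1     1     2     3     4     5     7     9    11    14    17    20    24    28    33    38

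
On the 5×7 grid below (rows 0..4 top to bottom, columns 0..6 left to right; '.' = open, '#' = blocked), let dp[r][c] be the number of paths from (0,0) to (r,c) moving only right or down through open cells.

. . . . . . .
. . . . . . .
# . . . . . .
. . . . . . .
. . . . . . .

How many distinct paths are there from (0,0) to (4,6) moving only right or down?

r\c   0   1   2   3   4   5   6
  0   1   1   1   1   1   1   1
  1   1   2   3   4   5   6   7
  2   0   2   5   9  14  20  27
  3   0   2   7  16  30  50  77
  4   0   2   9  25  55 105 182

182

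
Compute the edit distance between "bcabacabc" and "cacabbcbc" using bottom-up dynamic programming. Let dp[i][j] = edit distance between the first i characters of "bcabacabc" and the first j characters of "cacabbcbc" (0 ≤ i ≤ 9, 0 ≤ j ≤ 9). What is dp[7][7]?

4

   ''  c  a  c  a  b  b  c  b  c
''  0  1  2  3  4  5  6  7  8  9
 b  1  1  2  3  4  4  5  6  7  8
 c  2  1  2  2  3  4  5  5  6  7
 a  3  2  1  2  2  3  4  5  6  7
 b  4  3  2  2  3  2  3  4  5  6
 a  5  4  3  3  2  3  3  4  5  6
 c  6  5  4  3  3  3  4  3  4  5
 a  7  6  5  4  3  4  4  4  4  5
 b  8  7  6  5  4  3  4  5  4  5
 c  9  8  7  6  5  4  4  4  5  4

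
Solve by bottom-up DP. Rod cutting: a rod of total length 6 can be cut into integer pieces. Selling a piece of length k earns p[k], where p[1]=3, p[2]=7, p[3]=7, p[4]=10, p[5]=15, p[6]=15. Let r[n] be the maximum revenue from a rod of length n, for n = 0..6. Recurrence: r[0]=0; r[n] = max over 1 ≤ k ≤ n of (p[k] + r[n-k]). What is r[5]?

17

   n    0    1    2    3    4    5    6
r[n]    0    3    7   10   14   17   21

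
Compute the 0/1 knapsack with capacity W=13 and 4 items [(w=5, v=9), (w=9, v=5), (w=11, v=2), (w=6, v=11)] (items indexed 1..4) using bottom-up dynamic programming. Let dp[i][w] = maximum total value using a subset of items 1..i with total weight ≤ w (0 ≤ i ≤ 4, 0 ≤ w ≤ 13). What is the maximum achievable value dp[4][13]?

20

i\w   0   1   2   3   4   5   6   7   8   9  10  11  12  13
  0   0   0   0   0   0   0   0   0   0   0   0   0   0   0
  1   0   0   0   0   0   9   9   9   9   9   9   9   9   9
  2   0   0   0   0   0   9   9   9   9   9   9   9   9   9
  3   0   0   0   0   0   9   9   9   9   9   9   9   9   9
  4   0   0   0   0   0   9  11  11  11  11  11  20  20  20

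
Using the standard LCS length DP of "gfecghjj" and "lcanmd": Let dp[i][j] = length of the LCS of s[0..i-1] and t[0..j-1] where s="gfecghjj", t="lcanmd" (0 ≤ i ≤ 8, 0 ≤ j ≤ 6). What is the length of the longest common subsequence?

1

   ''  l  c  a  n  m  d
''  0  0  0  0  0  0  0
 g  0  0  0  0  0  0  0
 f  0  0  0  0  0  0  0
 e  0  0  0  0  0  0  0
 c  0  0  1  1  1  1  1
 g  0  0  1  1  1  1  1
 h  0  0  1  1  1  1  1
 j  0  0  1  1  1  1  1
 j  0  0  1  1  1  1  1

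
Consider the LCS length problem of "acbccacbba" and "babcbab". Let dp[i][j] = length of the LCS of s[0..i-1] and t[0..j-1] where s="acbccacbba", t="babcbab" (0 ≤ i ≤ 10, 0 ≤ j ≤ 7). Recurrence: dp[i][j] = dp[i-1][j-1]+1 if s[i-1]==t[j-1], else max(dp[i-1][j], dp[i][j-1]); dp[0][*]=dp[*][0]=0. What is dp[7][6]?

4

   ''  b  a  b  c  b  a  b
''  0  0  0  0  0  0  0  0
 a  0  0  1  1  1  1  1  1
 c  0  0  1  1  2  2  2  2
 b  0  1  1  2  2  3  3  3
 c  0  1  1  2  3  3  3  3
 c  0  1  1  2  3  3  3  3
 a  0  1  2  2  3  3  4  4
 c  0  1  2  2  3  3  4  4
 b  0  1  2  3  3  4  4  5
 b  0  1  2  3  3  4  4  5
 a  0  1  2  3  3  4  5  5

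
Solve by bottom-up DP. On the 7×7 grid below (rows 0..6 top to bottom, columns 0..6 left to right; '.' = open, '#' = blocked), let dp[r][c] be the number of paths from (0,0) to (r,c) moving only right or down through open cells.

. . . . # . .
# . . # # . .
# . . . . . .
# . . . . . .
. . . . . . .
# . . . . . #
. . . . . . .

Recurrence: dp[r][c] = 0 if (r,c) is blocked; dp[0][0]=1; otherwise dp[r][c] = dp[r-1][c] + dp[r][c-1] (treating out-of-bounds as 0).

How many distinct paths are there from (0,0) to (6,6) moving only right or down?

140

r\c   0   1   2   3   4   5   6
  0   1   1   1   1   0   0   0
  1   0   1   2   0   0   0   0
  2   0   1   3   3   3   3   3
  3   0   1   4   7  10  13  16
  4   0   1   5  12  22  35  51
  5   0   1   6  18  40  75   0
  6   0   1   7  25  65 140 140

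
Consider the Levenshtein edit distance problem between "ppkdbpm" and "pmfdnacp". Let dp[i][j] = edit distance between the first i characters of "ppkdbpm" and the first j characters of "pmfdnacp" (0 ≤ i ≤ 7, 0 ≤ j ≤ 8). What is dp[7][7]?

   ''  p  m  f  d  n  a  c  p
''  0  1  2  3  4  5  6  7  8
 p  1  0  1  2  3  4  5  6  7
 p  2  1  1  2  3  4  5  6  6
 k  3  2  2  2  3  4  5  6  7
 d  4  3  3  3  2  3  4  5  6
 b  5  4  4  4  3  3  4  5  6
 p  6  5  5  5  4  4  4  5  5
 m  7  6  5  6  5  5  5  5  6

5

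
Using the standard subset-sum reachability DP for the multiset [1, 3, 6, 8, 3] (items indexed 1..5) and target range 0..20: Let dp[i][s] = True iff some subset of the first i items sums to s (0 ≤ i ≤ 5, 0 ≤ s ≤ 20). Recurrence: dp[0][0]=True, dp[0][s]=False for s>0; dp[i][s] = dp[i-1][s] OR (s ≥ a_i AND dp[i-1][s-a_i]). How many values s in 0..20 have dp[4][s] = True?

15

i\s   0   1   2   3   4   5   6   7   8   9  10  11  12  13  14  15  16  17  18  19  20
  0   T   F   F   F   F   F   F   F   F   F   F   F   F   F   F   F   F   F   F   F   F
  1   T   T   F   F   F   F   F   F   F   F   F   F   F   F   F   F   F   F   F   F   F
  2   T   T   F   T   T   F   F   F   F   F   F   F   F   F   F   F   F   F   F   F   F
  3   T   T   F   T   T   F   T   T   F   T   T   F   F   F   F   F   F   F   F   F   F
  4   T   T   F   T   T   F   T   T   T   T   T   T   T   F   T   T   F   T   T   F   F
  5   T   T   F   T   T   F   T   T   T   T   T   T   T   T   T   T   F   T   T   F   T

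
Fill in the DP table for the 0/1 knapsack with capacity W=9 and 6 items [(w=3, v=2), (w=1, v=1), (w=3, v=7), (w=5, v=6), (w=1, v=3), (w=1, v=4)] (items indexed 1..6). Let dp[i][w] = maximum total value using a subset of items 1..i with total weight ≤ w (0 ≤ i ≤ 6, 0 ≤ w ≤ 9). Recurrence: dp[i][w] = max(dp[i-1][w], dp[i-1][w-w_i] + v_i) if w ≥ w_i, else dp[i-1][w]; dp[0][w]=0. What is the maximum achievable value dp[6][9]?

i\w   0   1   2   3   4   5   6   7   8   9
  0   0   0   0   0   0   0   0   0   0   0
  1   0   0   0   2   2   2   2   2   2   2
  2   0   1   1   2   3   3   3   3   3   3
  3   0   1   1   7   8   8   9  10  10  10
  4   0   1   1   7   8   8   9  10  13  14
  5   0   3   4   7  10  11  11  12  13  16
  6   0   4   7   8  11  14  15  15  16  17

17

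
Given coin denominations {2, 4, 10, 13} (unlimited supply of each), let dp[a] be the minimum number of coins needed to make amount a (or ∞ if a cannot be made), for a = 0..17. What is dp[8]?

 a  0  1  2  3  4  5  6  7  8  9 10 11 12 13 14 15 16 17
dp  0  -  1  -  1  -  2  -  2  -  1  -  2  1  2  2  3  2
(- denotes ∞ / unreachable)

2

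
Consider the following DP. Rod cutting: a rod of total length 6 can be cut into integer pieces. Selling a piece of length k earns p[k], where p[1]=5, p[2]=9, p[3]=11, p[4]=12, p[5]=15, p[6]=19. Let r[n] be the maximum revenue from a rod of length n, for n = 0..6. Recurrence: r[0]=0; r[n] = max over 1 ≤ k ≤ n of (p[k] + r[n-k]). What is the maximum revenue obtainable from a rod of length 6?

   n    0    1    2    3    4    5    6
r[n]    0    5   10   15   20   25   30

30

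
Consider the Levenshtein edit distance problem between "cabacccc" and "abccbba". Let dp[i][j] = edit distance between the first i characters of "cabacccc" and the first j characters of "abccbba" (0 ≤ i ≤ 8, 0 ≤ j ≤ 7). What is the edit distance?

   ''  a  b  c  c  b  b  a
''  0  1  2  3  4  5  6  7
 c  1  1  2  2  3  4  5  6
 a  2  1  2  3  3  4  5  5
 b  3  2  1  2  3  3  4  5
 a  4  3  2  2  3  4  4  4
 c  5  4  3  2  2  3  4  5
 c  6  5  4  3  2  3  4  5
 c  7  6  5  4  3  3  4  5
 c  8  7  6  5  4  4  4  5

5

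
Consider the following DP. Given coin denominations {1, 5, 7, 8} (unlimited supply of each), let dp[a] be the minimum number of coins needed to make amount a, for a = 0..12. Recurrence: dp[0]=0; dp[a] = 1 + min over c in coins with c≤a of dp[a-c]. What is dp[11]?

 a  0  1  2  3  4  5  6  7  8  9 10 11 12
dp  0  1  2  3  4  1  2  1  1  2  2  3  2

3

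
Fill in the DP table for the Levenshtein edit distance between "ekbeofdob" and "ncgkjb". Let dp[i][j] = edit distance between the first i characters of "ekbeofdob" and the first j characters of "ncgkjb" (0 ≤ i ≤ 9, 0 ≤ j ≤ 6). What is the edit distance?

8

   ''  n  c  g  k  j  b
''  0  1  2  3  4  5  6
 e  1  1  2  3  4  5  6
 k  2  2  2  3  3  4  5
 b  3  3  3  3  4  4  4
 e  4  4  4  4  4  5  5
 o  5  5  5  5  5  5  6
 f  6  6  6  6  6  6  6
 d  7  7  7  7  7  7  7
 o  8  8  8  8  8  8  8
 b  9  9  9  9  9  9  8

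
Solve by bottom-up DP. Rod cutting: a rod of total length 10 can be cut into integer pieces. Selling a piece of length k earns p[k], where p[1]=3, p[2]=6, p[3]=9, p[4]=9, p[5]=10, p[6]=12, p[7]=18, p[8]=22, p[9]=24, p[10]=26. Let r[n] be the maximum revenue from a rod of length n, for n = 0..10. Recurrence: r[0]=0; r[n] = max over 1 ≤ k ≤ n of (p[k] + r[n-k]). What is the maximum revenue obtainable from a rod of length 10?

   n    0    1    2    3    4    5    6    7    8    9   10
r[n]    0    3    6    9   12   15   18   21   24   27   30

30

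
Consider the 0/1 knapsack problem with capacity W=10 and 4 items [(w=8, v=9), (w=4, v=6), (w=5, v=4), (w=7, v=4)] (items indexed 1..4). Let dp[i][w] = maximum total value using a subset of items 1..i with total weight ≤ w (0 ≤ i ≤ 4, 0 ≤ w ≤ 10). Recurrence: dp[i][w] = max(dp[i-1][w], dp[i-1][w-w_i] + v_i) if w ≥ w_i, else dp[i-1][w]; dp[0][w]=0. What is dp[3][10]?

i\w   0   1   2   3   4   5   6   7   8   9  10
  0   0   0   0   0   0   0   0   0   0   0   0
  1   0   0   0   0   0   0   0   0   9   9   9
  2   0   0   0   0   6   6   6   6   9   9   9
  3   0   0   0   0   6   6   6   6   9  10  10
  4   0   0   0   0   6   6   6   6   9  10  10

10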